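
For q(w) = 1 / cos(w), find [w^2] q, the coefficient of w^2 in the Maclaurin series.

Write the quotient as an unknown series and match coefficients against numerator = denominator · series.

1/2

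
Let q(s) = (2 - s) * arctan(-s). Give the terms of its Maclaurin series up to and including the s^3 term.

2*s^3/3 + s^2 - 2*s

Multiply each power in the prefactor through the base expansion.
q(0) = 0
q′(0) = -2
q′′(0) = 2
q′′′(0) = 4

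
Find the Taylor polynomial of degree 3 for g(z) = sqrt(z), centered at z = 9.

(z - 9)^3/3888 - (z - 9)^2/216 + (z - 9)/6 + 3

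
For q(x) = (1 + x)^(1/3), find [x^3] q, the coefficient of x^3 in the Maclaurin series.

q(0) = 1
q′(0) = 1/3
q′′(0) = -2/9
q′′′(0) = 10/27
So c_3 = q′′′(0)/3! = 5/81.

5/81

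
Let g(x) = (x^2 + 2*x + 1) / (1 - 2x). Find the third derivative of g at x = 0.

Distribute the polynomial across the series and collect like powers.
The coefficient of x^3 in the expansion is 18, so g′′′(0) = 3! * (18) = 108.

108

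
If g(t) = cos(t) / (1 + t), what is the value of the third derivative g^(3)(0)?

-3

Take the Cauchy product of the two expansions.
The coefficient of t^3 in the expansion is -1/2, so g′′′(0) = 3! * (-1/2) = -3.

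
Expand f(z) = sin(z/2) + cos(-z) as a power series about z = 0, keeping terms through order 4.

z^4/24 - z^3/48 - z^2/2 + z/2 + 1

Expand each term separately and add.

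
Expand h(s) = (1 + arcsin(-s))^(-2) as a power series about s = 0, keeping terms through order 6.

163*s^6/15 + 163*s^5/20 + 6*s^4 + 13*s^3/3 + 3*s^2 + 2*s + 1

Plug the Maclaurin series of the inner function into that of the outer and collect terms.
h(0) = 1
h′(0) = 2
h′′(0) = 6
h′′′(0) = 26
h^(4)(0) = 144
h^(5)(0) = 978
h^(6)(0) = 7824
The Taylor polynomial is Σ h^(k)(0)/k! · s^k.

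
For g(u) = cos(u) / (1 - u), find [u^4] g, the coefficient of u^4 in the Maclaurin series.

13/24

Expand 1/(denominator) as a geometric series and multiply by the numerator's series.
g(0) = 1
g′(0) = 1
g′′(0) = 1
g′′′(0) = 3
g^(4)(0) = 13
Dividing each by k! gives the coefficients c_0, ..., c_4.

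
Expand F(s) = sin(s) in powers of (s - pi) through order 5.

-(s - pi)^5/120 + (s - pi)^3/6 - (s - pi)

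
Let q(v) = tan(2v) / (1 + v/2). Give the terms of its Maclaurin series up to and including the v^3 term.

19*v^3/6 - v^2 + 2*v

Multiply the two series term by term and collect like powers.
[v^0] = 0;  [v^1] = 2;  [v^2] = -1;  [v^3] = 19/6.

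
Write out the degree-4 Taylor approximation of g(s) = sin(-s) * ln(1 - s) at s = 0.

Write out both Maclaurin series and multiply, keeping only the needed powers.
g(0) = 0
g′(0) = 0
g′′(0) = 2
g′′′(0) = 3
g^(4)(0) = 4
Then c_k = g^(k)(0)/k! gives each Taylor coefficient.

s^4/6 + s^3/2 + s^2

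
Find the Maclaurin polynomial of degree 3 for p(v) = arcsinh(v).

-v^3/6 + v

[v^0] = 0;  [v^1] = 1;  [v^2] = 0;  [v^3] = -1/6.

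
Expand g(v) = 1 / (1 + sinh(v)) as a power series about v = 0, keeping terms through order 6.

77*v^6/45 - 181*v^5/120 + 4*v^4/3 - 7*v^3/6 + v^2 - v + 1

Write 1/(1+u) = 1 - u + u^2 - u^3 + ... and substitute the series for u.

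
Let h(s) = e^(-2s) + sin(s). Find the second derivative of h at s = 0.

4

Combine the two series term by term.
The coefficient of s^2 in the expansion is 2, so h′′(0) = 2! * (2) = 4.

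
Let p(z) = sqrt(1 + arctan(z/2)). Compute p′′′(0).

-5/64

Compose series: expand the inner function first, then feed it into the outer expansion.
The coefficient of z^3 in the expansion is -5/384, so p′′′(0) = 3! * (-5/384) = -5/64.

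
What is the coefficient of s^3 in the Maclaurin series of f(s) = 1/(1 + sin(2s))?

Let u equal the inner series; expand the outer function in u and truncate.
f(0) = 1
f′(0) = -2
f′′(0) = 8
f′′′(0) = -40
So c_3 = f′′′(0)/3! = -20/3.

-20/3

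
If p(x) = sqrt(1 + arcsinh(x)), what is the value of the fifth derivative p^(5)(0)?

129/32

Plug the Maclaurin series of the inner function into that of the outer and collect terms.
From the series, [x^5] p = 43/1280; multiply by 5! = 120 to get 129/32.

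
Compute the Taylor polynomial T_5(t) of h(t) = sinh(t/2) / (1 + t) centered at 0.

667*t^5/1280 - 25*t^4/48 + 25*t^3/48 - t^2/2 + t/2

Multiply the two series term by term and collect like powers.
h(0) = 0
h′(0) = 1/2
h′′(0) = -1
h′′′(0) = 25/8
h^(4)(0) = -25/2
h^(5)(0) = 2001/32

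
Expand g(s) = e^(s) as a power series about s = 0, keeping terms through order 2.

s^2/2 + s + 1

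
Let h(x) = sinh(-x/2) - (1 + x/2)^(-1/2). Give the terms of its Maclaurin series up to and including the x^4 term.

-35*x^4/2048 + 7*x^3/384 - 3*x^2/32 - x/4 - 1

Expand each term separately and add.
[x^0] = -1;  [x^1] = -1/4;  [x^2] = -3/32;  [x^3] = 7/384;  [x^4] = -35/2048.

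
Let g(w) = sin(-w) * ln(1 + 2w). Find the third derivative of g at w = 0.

12

Multiply the two series term by term and collect like powers.
The coefficient of w^3 in the expansion is 2, so g′′′(0) = 3! * (2) = 12.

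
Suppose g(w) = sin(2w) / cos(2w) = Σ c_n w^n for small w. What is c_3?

Write the quotient as an unknown series and match coefficients against numerator = denominator · series.
g(0) = 0
g′(0) = 2
g′′(0) = 0
g′′′(0) = 16
Dividing each by k! gives the coefficients c_0, ..., c_3.

8/3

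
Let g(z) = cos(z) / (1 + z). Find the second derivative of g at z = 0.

1

Multiply the two series term by term and collect like powers.
The coefficient of z^2 in the expansion is 1/2, so g′′(0) = 2! * (1/2) = 1.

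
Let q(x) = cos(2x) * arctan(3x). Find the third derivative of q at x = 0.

Write out both Maclaurin series and multiply, keeping only the needed powers.
The coefficient of x^3 in the expansion is -15, so q′′′(0) = 3! * (-15) = -90.

-90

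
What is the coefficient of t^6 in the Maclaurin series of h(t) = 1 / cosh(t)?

-61/720

Invert the denominator's series and multiply.
h(0) = 1
h′(0) = 0
h′′(0) = -1
h′′′(0) = 0
h^(4)(0) = 5
h^(5)(0) = 0
h^(6)(0) = -61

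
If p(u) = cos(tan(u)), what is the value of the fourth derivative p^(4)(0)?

Substitute the inner expansion into the outer series and collect powers.
The coefficient of u^4 in the expansion is -7/24, so p^(4)(0) = 4! * (-7/24) = -7.

-7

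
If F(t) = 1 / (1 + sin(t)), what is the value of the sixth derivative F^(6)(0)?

Write 1/(1+u) = 1 - u + u^2 - u^3 + ... and substitute the series for u.
The coefficient of t^6 in the expansion is 17/45, so F^(6)(0) = 6! * (17/45) = 272.

272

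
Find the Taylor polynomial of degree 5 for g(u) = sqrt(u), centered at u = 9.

[(u - 9)^0] = 3;  [(u - 9)^1] = 1/6;  [(u - 9)^2] = -1/216;  [(u - 9)^3] = 1/3888;  [(u - 9)^4] = -5/279936;  [(u - 9)^5] = 7/5038848.

7*(u - 9)^5/5038848 - 5*(u - 9)^4/279936 + (u - 9)^3/3888 - (u - 9)^2/216 + (u - 9)/6 + 3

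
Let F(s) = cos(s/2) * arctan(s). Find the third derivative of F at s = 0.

-11/4

Expand each factor separately, then convolve coefficients.
From the series, [s^3] F = -11/24; multiply by 3! = 6 to get -11/4.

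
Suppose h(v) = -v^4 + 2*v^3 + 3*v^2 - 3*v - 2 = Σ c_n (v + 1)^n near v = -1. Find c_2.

-9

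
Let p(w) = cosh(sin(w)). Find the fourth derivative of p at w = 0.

-3

Substitute the inner expansion into the outer series and collect powers.
From the series, [w^4] p = -1/8; multiply by 4! = 24 to get -3.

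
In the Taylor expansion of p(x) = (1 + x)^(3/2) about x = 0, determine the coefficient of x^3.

p(0) = 1
p′(0) = 3/2
p′′(0) = 3/4
p′′′(0) = -3/8
Dividing each by k! gives the coefficients c_0, ..., c_3.

-1/16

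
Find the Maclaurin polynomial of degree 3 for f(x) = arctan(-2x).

8*x^3/3 - 2*x

Use the known series and substitute for the argument.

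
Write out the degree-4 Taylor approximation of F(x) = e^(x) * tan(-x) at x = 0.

Write out both Maclaurin series and multiply, keeping only the needed powers.
[x^0] = 0;  [x^1] = -1;  [x^2] = -1;  [x^3] = -5/6;  [x^4] = -1/2.

-x^4/2 - 5*x^3/6 - x^2 - x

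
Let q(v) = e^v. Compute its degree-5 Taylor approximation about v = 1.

q(1) = e
q′(1) = e
q′′(1) = e
q′′′(1) = e
q^(4)(1) = e
q^(5)(1) = e

e*(v - 1)^5/120 + e*(v - 1)^4/24 + e*(v - 1)^3/6 + e*(v - 1)^2/2 + e*(v - 1) + e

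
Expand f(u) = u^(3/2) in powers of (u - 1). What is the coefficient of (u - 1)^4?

f(1) = 1
f′(1) = 3/2
f′′(1) = 3/4
f′′′(1) = -3/8
f^(4)(1) = 9/16
So c_4 = f^(4)(1)/4! = 3/128.

3/128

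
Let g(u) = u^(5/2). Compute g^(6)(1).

-225/64

The coefficient of (u - 1)^6 in the expansion is -5/1024, so g^(6)(1) = 6! * (-5/1024) = -225/64.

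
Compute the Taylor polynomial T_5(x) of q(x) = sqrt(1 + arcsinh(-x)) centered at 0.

Compose series: expand the inner function first, then feed it into the outer expansion.
q(0) = 1
q′(0) = -1/2
q′′(0) = -1/4
q′′′(0) = 1/8
q^(4)(0) = 1/16
q^(5)(0) = -129/32
The Taylor polynomial is Σ q^(k)(0)/k! · x^k.

-43*x^5/1280 + x^4/384 + x^3/48 - x^2/8 - x/2 + 1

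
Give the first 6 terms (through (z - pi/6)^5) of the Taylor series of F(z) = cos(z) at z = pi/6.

-(z - pi/6)^5/240 + sqrt(3)*(z - pi/6)^4/48 + (z - pi/6)^3/12 - sqrt(3)*(z - pi/6)^2/4 - (z - pi/6)/2 + sqrt(3)/2

[(z - pi/6)^0] = sqrt(3)/2;  [(z - pi/6)^1] = -1/2;  [(z - pi/6)^2] = -sqrt(3)/4;  [(z - pi/6)^3] = 1/12;  [(z - pi/6)^4] = sqrt(3)/48;  [(z - pi/6)^5] = -1/240.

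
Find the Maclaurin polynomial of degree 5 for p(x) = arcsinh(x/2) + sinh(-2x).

-203*x^5/768 - 65*x^3/48 - 3*x/2

Combine the two series term by term.
[x^0] = 0;  [x^1] = -3/2;  [x^2] = 0;  [x^3] = -65/48;  [x^4] = 0;  [x^5] = -203/768.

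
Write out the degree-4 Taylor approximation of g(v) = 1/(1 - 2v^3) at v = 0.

2*v^3 + 1

Compute the successive derivatives at the expansion point and divide by k!.
[v^0] = 1;  [v^1] = 0;  [v^2] = 0;  [v^3] = 2;  [v^4] = 0.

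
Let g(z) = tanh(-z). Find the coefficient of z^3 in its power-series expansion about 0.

g(0) = 0
g′(0) = -1
g′′(0) = 0
g′′′(0) = 2
The Taylor polynomial is Σ g^(k)(0)/k! · z^k.

1/3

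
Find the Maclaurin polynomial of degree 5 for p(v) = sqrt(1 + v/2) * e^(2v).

Expand each factor separately, then convolve coefficients.
p(0) = 1
p′(0) = 9/4
p′′(0) = 79/16
p′′′(0) = 683/64
p^(4)(0) = 5841/256
p^(5)(0) = 49553/1024
Dividing each by k! gives the coefficients c_0, ..., c_5.

49553*v^5/122880 + 1947*v^4/2048 + 683*v^3/384 + 79*v^2/32 + 9*v/4 + 1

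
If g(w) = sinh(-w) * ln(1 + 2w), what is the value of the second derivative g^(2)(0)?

-4

Multiply the two series term by term and collect like powers.
From the series, [w^2] g = -2; multiply by 2! = 2 to get -4.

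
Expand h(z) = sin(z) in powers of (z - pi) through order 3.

(z - pi)^3/6 - (z - pi)

[(z - pi)^0] = 0;  [(z - pi)^1] = -1;  [(z - pi)^2] = 0;  [(z - pi)^3] = 1/6.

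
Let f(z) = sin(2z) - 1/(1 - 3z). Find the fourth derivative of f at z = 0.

-1944

Combine the two series term by term.
From the series, [z^4] f = -81; multiply by 4! = 24 to get -1944.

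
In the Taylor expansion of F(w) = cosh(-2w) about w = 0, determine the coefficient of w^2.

F(0) = 1
F′(0) = 0
F′′(0) = 4
So c_2 = F′′(0)/2! = 2.

2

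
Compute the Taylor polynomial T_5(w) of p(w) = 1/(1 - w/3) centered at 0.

w^5/243 + w^4/81 + w^3/27 + w^2/9 + w/3 + 1

p(0) = 1
p′(0) = 1/3
p′′(0) = 2/9
p′′′(0) = 2/9
p^(4)(0) = 8/27
p^(5)(0) = 40/81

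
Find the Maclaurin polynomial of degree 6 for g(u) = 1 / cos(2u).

Invert the denominator's series and multiply.
[u^0] = 1;  [u^1] = 0;  [u^2] = 2;  [u^3] = 0;  [u^4] = 10/3;  [u^5] = 0;  [u^6] = 244/45.

244*u^6/45 + 10*u^4/3 + 2*u^2 + 1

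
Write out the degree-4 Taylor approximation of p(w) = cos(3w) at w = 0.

Compute the successive derivatives at the expansion point and divide by k!.
p(0) = 1
p′(0) = 0
p′′(0) = -9
p′′′(0) = 0
p^(4)(0) = 81

27*w^4/8 - 9*w^2/2 + 1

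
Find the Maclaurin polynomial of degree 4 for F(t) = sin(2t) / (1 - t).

Write out both Maclaurin series and multiply, keeping only the needed powers.

2*t^4/3 + 2*t^3/3 + 2*t^2 + 2*t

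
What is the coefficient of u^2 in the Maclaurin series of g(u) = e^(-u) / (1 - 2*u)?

Use 1/(1 - r) = Σ r^k on the denominator, then take the Cauchy product.

5/2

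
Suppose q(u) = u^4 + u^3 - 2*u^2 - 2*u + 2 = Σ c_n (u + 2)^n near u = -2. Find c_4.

1

q(-2) = 6
q′(-2) = -14
q′′(-2) = 32
q′′′(-2) = -42
q^(4)(-2) = 24
So c_4 = q^(4)(-2)/4! = 1.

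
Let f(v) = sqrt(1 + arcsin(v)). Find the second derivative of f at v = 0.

Plug the Maclaurin series of the inner function into that of the outer and collect terms.
The coefficient of v^2 in the expansion is -1/8, so f′′(0) = 2! * (-1/8) = -1/4.

-1/4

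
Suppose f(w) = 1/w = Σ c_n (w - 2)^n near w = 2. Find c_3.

f(2) = 1/2
f′(2) = -1/4
f′′(2) = 1/4
f′′′(2) = -3/8
The Taylor polynomial is Σ f^(k)(2)/k! · (w - 2)^k.

-1/16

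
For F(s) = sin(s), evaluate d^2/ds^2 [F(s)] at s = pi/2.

Use the known series and substitute for the argument.
From the series, [(s - pi/2)^2] F = -1/2; multiply by 2! = 2 to get -1.

-1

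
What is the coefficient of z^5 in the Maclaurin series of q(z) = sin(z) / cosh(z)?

Divide the numerator series by the denominator series (power-series long division).
[z^0] = 0;  [z^1] = 1;  [z^2] = 0;  [z^3] = -2/3;  [z^4] = 0;  [z^5] = 3/10.
So c_5 = q^(5)(0)/5! = 3/10.

3/10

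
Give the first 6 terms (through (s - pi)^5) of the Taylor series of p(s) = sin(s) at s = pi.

p(pi) = 0
p′(pi) = -1
p′′(pi) = 0
p′′′(pi) = 1
p^(4)(pi) = 0
p^(5)(pi) = -1

-(s - pi)^5/120 + (s - pi)^3/6 - (s - pi)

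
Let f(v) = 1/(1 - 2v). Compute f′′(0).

From the series, [v^2] f = 4; multiply by 2! = 2 to get 8.

8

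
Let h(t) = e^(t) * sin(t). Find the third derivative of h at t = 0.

Multiply the two series term by term and collect like powers.
From the series, [t^3] h = 1/3; multiply by 3! = 6 to get 2.

2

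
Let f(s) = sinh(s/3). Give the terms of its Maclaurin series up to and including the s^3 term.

Apply the Taylor formula c_k = f^(k)(a)/k!.
f(0) = 0
f′(0) = 1/3
f′′(0) = 0
f′′′(0) = 1/27

s^3/162 + s/3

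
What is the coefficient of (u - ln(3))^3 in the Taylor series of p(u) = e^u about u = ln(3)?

p(ln(3)) = 3
p′(ln(3)) = 3
p′′(ln(3)) = 3
p′′′(ln(3)) = 3

1/2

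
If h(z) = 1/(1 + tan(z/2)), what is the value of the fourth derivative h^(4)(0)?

Let u equal the inner series; expand the outer function in u and truncate.
From the series, [z^4] h = 5/48; multiply by 4! = 24 to get 5/2.

5/2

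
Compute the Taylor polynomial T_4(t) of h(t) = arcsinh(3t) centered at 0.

Compute the successive derivatives at the expansion point and divide by k!.

-9*t^3/2 + 3*t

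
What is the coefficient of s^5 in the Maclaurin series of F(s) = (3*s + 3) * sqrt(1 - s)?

-51/256

Distribute the polynomial across the series and collect like powers.
[s^0] = 3;  [s^1] = 3/2;  [s^2] = -15/8;  [s^3] = -9/16;  [s^4] = -39/128;  [s^5] = -51/256.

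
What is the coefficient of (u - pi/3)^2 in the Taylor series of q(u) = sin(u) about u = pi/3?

[(u - pi/3)^0] = sqrt(3)/2;  [(u - pi/3)^1] = 1/2;  [(u - pi/3)^2] = -sqrt(3)/4.

-sqrt(3)/4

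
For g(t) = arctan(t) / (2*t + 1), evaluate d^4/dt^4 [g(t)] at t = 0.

Expand 1/(denominator) as a geometric series and multiply by the numerator's series.
From the series, [t^4] g = -22/3; multiply by 4! = 24 to get -176.

-176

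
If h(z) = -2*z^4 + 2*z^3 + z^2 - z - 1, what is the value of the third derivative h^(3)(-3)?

From the series, [(z + 3)^3] h = 26; multiply by 3! = 6 to get 156.

156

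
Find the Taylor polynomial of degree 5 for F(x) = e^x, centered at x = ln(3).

F(ln(3)) = 3
F′(ln(3)) = 3
F′′(ln(3)) = 3
F′′′(ln(3)) = 3
F^(4)(ln(3)) = 3
F^(5)(ln(3)) = 3
Then c_k = F^(k)(ln(3))/k! gives each Taylor coefficient.

(x - ln(3))^5/40 + (x - ln(3))^4/8 + (x - ln(3))^3/2 + 3*(x - ln(3))^2/2 + 3*(x - ln(3)) + 3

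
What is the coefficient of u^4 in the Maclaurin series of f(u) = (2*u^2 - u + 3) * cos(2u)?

Shift and add copies of the series according to the polynomial's terms.
f(0) = 3
f′(0) = -1
f′′(0) = -8
f′′′(0) = 12
f^(4)(0) = -48

-2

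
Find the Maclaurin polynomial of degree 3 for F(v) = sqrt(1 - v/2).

Apply the Taylor formula c_k = f^(k)(a)/k!.
F(0) = 1
F′(0) = -1/4
F′′(0) = -1/16
F′′′(0) = -3/64

-v^3/128 - v^2/32 - v/4 + 1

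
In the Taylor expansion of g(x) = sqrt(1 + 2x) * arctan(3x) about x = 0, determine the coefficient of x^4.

Take the Cauchy product of the two expansions.
g(0) = 0
g′(0) = 3
g′′(0) = 6
g′′′(0) = -63
g^(4)(0) = -180

-15/2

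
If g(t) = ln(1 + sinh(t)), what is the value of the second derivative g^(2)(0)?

Compose series: expand the inner function first, then feed it into the outer expansion.
The coefficient of t^2 in the expansion is -1/2, so g′′(0) = 2! * (-1/2) = -1.

-1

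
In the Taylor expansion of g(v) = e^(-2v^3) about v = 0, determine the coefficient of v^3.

Compute the successive derivatives at the expansion point and divide by k!.
g(0) = 1
g′(0) = 0
g′′(0) = 0
g′′′(0) = -12
So c_3 = g′′′(0)/3! = -2.

-2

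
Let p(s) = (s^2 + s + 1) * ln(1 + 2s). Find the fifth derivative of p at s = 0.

Distribute the polynomial across the series and collect like powers.
The coefficient of s^5 in the expansion is 76/15, so p^(5)(0) = 5! * (76/15) = 608.

608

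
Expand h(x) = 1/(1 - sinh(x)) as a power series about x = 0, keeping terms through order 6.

77*x^6/45 + 181*x^5/120 + 4*x^4/3 + 7*x^3/6 + x^2 + x + 1

Compose series: expand the inner function first, then feed it into the outer expansion.
h(0) = 1
h′(0) = 1
h′′(0) = 2
h′′′(0) = 7
h^(4)(0) = 32
h^(5)(0) = 181
h^(6)(0) = 1232
Then c_k = h^(k)(0)/k! gives each Taylor coefficient.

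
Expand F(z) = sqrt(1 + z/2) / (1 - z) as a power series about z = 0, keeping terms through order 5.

Expand each factor separately, then convolve coefficients.
F(0) = 1
F′(0) = 5/4
F′′(0) = 39/16
F′′′(0) = 471/64
F^(4)(0) = 7521/256
F^(5)(0) = 150525/1024

10035*z^5/8192 + 2507*z^4/2048 + 157*z^3/128 + 39*z^2/32 + 5*z/4 + 1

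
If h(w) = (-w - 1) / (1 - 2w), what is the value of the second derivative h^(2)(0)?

Shift and add copies of the series according to the polynomial's terms.
From the series, [w^2] h = -6; multiply by 2! = 2 to get -12.

-12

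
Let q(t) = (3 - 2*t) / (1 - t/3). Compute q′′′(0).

-2/3

Shift and add copies of the series according to the polynomial's terms.
From the series, [t^3] q = -1/9; multiply by 3! = 6 to get -2/3.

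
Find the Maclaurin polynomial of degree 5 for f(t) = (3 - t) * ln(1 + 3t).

Distribute the polynomial across the series and collect like powers.
f(0) = 0
f′(0) = 9
f′′(0) = -33
f′′′(0) = 189
f^(4)(0) = -1674
f^(5)(0) = 19926
Dividing each by k! gives the coefficients c_0, ..., c_5.

3321*t^5/20 - 279*t^4/4 + 63*t^3/2 - 33*t^2/2 + 9*t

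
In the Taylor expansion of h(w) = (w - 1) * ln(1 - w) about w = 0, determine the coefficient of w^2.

Distribute the polynomial across the series and collect like powers.

-1/2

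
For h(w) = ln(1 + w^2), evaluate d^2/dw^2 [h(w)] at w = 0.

2

From the series, [w^2] h = 1; multiply by 2! = 2 to get 2.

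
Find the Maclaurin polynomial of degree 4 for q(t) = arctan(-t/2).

t^3/24 - t/2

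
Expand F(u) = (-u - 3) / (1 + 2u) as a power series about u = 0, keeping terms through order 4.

Multiply each power in the prefactor through the base expansion.
[u^0] = -3;  [u^1] = 5;  [u^2] = -10;  [u^3] = 20;  [u^4] = -40.

-40*u^4 + 20*u^3 - 10*u^2 + 5*u - 3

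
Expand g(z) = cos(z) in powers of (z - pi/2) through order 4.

(z - pi/2)^3/6 - (z - pi/2)

Use the known series and substitute for the argument.
g(pi/2) = 0
g′(pi/2) = -1
g′′(pi/2) = 0
g′′′(pi/2) = 1
g^(4)(pi/2) = 0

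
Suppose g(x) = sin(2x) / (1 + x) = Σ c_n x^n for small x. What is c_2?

Take the Cauchy product of the two expansions.
So c_2 = g′′(0)/2! = -2.

-2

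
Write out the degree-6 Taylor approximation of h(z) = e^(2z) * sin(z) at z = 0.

Take the Cauchy product of the two expansions.
h(0) = 0
h′(0) = 1
h′′(0) = 4
h′′′(0) = 11
h^(4)(0) = 24
h^(5)(0) = 41
h^(6)(0) = 44

11*z^6/180 + 41*z^5/120 + z^4 + 11*z^3/6 + 2*z^2 + z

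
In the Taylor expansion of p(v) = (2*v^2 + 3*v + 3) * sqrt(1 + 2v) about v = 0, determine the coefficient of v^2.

Shift and add copies of the series according to the polynomial's terms.
p(0) = 3
p′(0) = 6
p′′(0) = 7
Dividing each by k! gives the coefficients c_0, ..., c_2.

7/2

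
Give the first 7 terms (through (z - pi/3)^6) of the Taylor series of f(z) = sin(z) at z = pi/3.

-sqrt(3)*(z - pi/3)^6/1440 + (z - pi/3)^5/240 + sqrt(3)*(z - pi/3)^4/48 - (z - pi/3)^3/12 - sqrt(3)*(z - pi/3)^2/4 + (z - pi/3)/2 + sqrt(3)/2

f(pi/3) = sqrt(3)/2
f′(pi/3) = 1/2
f′′(pi/3) = -sqrt(3)/2
f′′′(pi/3) = -1/2
f^(4)(pi/3) = sqrt(3)/2
f^(5)(pi/3) = 1/2
f^(6)(pi/3) = -sqrt(3)/2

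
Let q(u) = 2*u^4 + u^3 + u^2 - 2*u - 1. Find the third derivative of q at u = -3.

-138

From the series, [(u + 3)^3] q = -23; multiply by 3! = 6 to get -138.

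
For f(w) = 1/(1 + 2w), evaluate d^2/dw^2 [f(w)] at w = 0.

8

From the series, [w^2] f = 4; multiply by 2! = 2 to get 8.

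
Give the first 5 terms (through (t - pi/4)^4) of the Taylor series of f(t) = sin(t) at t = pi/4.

[(t - pi/4)^0] = sqrt(2)/2;  [(t - pi/4)^1] = sqrt(2)/2;  [(t - pi/4)^2] = -sqrt(2)/4;  [(t - pi/4)^3] = -sqrt(2)/12;  [(t - pi/4)^4] = sqrt(2)/48.

sqrt(2)*(t - pi/4)^4/48 - sqrt(2)*(t - pi/4)^3/12 - sqrt(2)*(t - pi/4)^2/4 + sqrt(2)*(t - pi/4)/2 + sqrt(2)/2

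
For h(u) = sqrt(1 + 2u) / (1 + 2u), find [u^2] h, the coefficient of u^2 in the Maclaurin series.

3/2

Multiply the two series term by term and collect like powers.
[u^0] = 1;  [u^1] = -1;  [u^2] = 3/2.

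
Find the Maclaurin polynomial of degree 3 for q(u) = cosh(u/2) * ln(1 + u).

11*u^3/24 - u^2/2 + u

Multiply the two series term by term and collect like powers.
[u^0] = 0;  [u^1] = 1;  [u^2] = -1/2;  [u^3] = 11/24.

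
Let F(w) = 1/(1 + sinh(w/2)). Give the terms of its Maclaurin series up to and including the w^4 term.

Let u equal the inner series; expand the outer function in u and truncate.
F(0) = 1
F′(0) = -1/2
F′′(0) = 1/2
F′′′(0) = -7/8
F^(4)(0) = 2

w^4/12 - 7*w^3/48 + w^2/4 - w/2 + 1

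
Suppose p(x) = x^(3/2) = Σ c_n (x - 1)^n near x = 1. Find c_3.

p(1) = 1
p′(1) = 3/2
p′′(1) = 3/4
p′′′(1) = -3/8

-1/16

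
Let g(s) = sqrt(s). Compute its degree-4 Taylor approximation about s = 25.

g(25) = 5
g′(25) = 1/10
g′′(25) = -1/500
g′′′(25) = 3/25000
g^(4)(25) = -3/250000
The Taylor polynomial is Σ g^(k)(25)/k! · (s - 25)^k.

-(s - 25)^4/2000000 + (s - 25)^3/50000 - (s - 25)^2/1000 + (s - 25)/10 + 5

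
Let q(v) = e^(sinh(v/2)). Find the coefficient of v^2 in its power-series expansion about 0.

Substitute the inner expansion into the outer series and collect powers.

1/8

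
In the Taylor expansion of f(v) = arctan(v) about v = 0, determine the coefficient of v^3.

-1/3

f(0) = 0
f′(0) = 1
f′′(0) = 0
f′′′(0) = -2
Then c_k = f^(k)(0)/k! gives each Taylor coefficient.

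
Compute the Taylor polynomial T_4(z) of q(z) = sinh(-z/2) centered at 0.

q(0) = 0
q′(0) = -1/2
q′′(0) = 0
q′′′(0) = -1/8
q^(4)(0) = 0

-z^3/48 - z/2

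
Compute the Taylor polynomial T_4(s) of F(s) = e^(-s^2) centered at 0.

s^4/2 - s^2 + 1

Apply the Taylor formula c_k = f^(k)(a)/k!.
F(0) = 1
F′(0) = 0
F′′(0) = -2
F′′′(0) = 0
F^(4)(0) = 12
Dividing each by k! gives the coefficients c_0, ..., c_4.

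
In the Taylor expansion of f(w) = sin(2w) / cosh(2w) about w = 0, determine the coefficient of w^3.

Divide the numerator series by the denominator series (power-series long division).
[w^0] = 0;  [w^1] = 2;  [w^2] = 0;  [w^3] = -16/3.
So c_3 = f′′′(0)/3! = -16/3.

-16/3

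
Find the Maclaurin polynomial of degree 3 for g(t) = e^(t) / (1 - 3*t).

Multiply the numerator's expansion by the denominator's geometric series.
g(0) = 1
g′(0) = 4
g′′(0) = 25
g′′′(0) = 226

113*t^3/3 + 25*t^2/2 + 4*t + 1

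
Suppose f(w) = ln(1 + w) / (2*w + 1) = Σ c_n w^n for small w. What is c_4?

-131/12

Multiply the numerator's expansion by the denominator's geometric series.
f(0) = 0
f′(0) = 1
f′′(0) = -5
f′′′(0) = 32
f^(4)(0) = -262
Then c_k = f^(k)(0)/k! gives each Taylor coefficient.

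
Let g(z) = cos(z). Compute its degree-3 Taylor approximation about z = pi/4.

sqrt(2)*(z - pi/4)^3/12 - sqrt(2)*(z - pi/4)^2/4 - sqrt(2)*(z - pi/4)/2 + sqrt(2)/2

g(pi/4) = sqrt(2)/2
g′(pi/4) = -sqrt(2)/2
g′′(pi/4) = -sqrt(2)/2
g′′′(pi/4) = sqrt(2)/2
Dividing each by k! gives the coefficients c_0, ..., c_3.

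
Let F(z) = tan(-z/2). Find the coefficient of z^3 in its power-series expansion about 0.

Apply the Taylor formula c_k = f^(k)(a)/k!.
F(0) = 0
F′(0) = -1/2
F′′(0) = 0
F′′′(0) = -1/4
So c_3 = F′′′(0)/3! = -1/24.

-1/24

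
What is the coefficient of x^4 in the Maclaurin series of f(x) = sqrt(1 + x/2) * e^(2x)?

Take the Cauchy product of the two expansions.
f(0) = 1
f′(0) = 9/4
f′′(0) = 79/16
f′′′(0) = 683/64
f^(4)(0) = 5841/256
Then c_k = f^(k)(0)/k! gives each Taylor coefficient.

1947/2048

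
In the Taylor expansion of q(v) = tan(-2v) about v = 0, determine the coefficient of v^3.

-8/3

Compute the successive derivatives at the expansion point and divide by k!.
q(0) = 0
q′(0) = -2
q′′(0) = 0
q′′′(0) = -16
So c_3 = q′′′(0)/3! = -8/3.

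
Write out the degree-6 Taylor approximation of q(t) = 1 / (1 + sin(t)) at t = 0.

17*t^6/45 - 61*t^5/120 + 2*t^4/3 - 5*t^3/6 + t^2 - t + 1

Write 1/(1+u) = 1 - u + u^2 - u^3 + ... and substitute the series for u.
q(0) = 1
q′(0) = -1
q′′(0) = 2
q′′′(0) = -5
q^(4)(0) = 16
q^(5)(0) = -61
q^(6)(0) = 272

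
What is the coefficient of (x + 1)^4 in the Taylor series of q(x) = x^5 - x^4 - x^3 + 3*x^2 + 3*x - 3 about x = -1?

q(-1) = -4
q′(-1) = 3
q′′(-1) = -20
q′′′(-1) = 78
q^(4)(-1) = -144
So c_4 = q^(4)(-1)/4! = -6.

-6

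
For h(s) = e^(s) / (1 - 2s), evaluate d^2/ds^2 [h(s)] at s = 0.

Multiply the two series term by term and collect like powers.
The coefficient of s^2 in the expansion is 13/2, so h′′(0) = 2! * (13/2) = 13.

13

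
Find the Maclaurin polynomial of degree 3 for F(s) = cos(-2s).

F(0) = 1
F′(0) = 0
F′′(0) = -4
F′′′(0) = 0
Dividing each by k! gives the coefficients c_0, ..., c_3.

1 - 2*s^2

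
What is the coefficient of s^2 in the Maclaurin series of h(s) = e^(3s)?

Use the known series and substitute for the argument.
[s^0] = 1;  [s^1] = 3;  [s^2] = 9/2.

9/2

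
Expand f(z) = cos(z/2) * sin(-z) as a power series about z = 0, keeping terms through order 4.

7*z^3/24 - z

Take the Cauchy product of the two expansions.
f(0) = 0
f′(0) = -1
f′′(0) = 0
f′′′(0) = 7/4
f^(4)(0) = 0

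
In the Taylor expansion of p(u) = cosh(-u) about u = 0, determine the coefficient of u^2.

1/2

Apply the Taylor formula c_k = f^(k)(a)/k!.
p(0) = 1
p′(0) = 0
p′′(0) = 1
So c_2 = p′′(0)/2! = 1/2.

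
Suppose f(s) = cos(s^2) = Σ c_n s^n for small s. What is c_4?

[s^0] = 1;  [s^1] = 0;  [s^2] = 0;  [s^3] = 0;  [s^4] = -1/2.

-1/2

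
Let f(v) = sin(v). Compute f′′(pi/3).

-sqrt(3)/2

From the series, [(v - pi/3)^2] f = -sqrt(3)/4; multiply by 2! = 2 to get -sqrt(3)/2.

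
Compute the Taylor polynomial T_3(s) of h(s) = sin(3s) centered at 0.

-9*s^3/2 + 3*s

h(0) = 0
h′(0) = 3
h′′(0) = 0
h′′′(0) = -27
The Taylor polynomial is Σ h^(k)(0)/k! · s^k.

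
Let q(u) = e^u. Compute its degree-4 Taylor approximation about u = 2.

Compute the successive derivatives at the expansion point and divide by k!.
[(u - 2)^0] = e^(2);  [(u - 2)^1] = e^(2);  [(u - 2)^2] = e^(2)/2;  [(u - 2)^3] = e^(2)/6;  [(u - 2)^4] = e^(2)/24.

(u - 2)^4*e^(2)/24 + (u - 2)^3*e^(2)/6 + (u - 2)^2*e^(2)/2 + (u - 2)*e^(2) + e^(2)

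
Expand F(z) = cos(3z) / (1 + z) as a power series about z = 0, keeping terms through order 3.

Expand each factor separately, then convolve coefficients.
[z^0] = 1;  [z^1] = -1;  [z^2] = -7/2;  [z^3] = 7/2.

7*z^3/2 - 7*z^2/2 - z + 1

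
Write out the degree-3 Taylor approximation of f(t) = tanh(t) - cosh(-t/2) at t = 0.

Combine the two series term by term.
f(0) = -1
f′(0) = 1
f′′(0) = -1/4
f′′′(0) = -2
Then c_k = f^(k)(0)/k! gives each Taylor coefficient.

-t^3/3 - t^2/8 + t - 1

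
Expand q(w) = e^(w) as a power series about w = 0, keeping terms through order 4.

[w^0] = 1;  [w^1] = 1;  [w^2] = 1/2;  [w^3] = 1/6;  [w^4] = 1/24.

w^4/24 + w^3/6 + w^2/2 + w + 1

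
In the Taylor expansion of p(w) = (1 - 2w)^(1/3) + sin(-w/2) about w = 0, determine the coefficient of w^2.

Combine the two series term by term.

-4/9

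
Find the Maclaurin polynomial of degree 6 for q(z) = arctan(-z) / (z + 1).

13*z^6/15 - 13*z^5/15 + 2*z^4/3 - 2*z^3/3 + z^2 - z

Use 1/(1 - r) = Σ r^k on the denominator, then take the Cauchy product.
q(0) = 0
q′(0) = -1
q′′(0) = 2
q′′′(0) = -4
q^(4)(0) = 16
q^(5)(0) = -104
q^(6)(0) = 624
The Taylor polynomial is Σ q^(k)(0)/k! · z^k.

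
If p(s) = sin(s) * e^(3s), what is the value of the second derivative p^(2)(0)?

6

Multiply the two series term by term and collect like powers.
From the series, [s^2] p = 3; multiply by 2! = 2 to get 6.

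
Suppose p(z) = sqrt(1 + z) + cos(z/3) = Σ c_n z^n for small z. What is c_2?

-13/72

Expand each term separately and add.
[z^0] = 2;  [z^1] = 1/2;  [z^2] = -13/72.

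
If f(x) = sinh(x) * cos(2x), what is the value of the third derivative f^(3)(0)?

Expand each factor separately, then convolve coefficients.
The coefficient of x^3 in the expansion is -11/6, so f′′′(0) = 3! * (-11/6) = -11.

-11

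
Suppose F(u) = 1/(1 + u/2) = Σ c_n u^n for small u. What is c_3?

F(0) = 1
F′(0) = -1/2
F′′(0) = 1/2
F′′′(0) = -3/4
Then c_k = F^(k)(0)/k! gives each Taylor coefficient.

-1/8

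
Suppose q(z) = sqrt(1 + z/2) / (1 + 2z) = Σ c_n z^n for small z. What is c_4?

Write out both Maclaurin series and multiply, keeping only the needed powers.

28379/2048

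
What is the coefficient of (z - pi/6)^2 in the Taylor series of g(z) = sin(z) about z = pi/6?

[(z - pi/6)^0] = 1/2;  [(z - pi/6)^1] = sqrt(3)/2;  [(z - pi/6)^2] = -1/4.

-1/4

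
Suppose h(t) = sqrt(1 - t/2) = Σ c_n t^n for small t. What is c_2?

-1/32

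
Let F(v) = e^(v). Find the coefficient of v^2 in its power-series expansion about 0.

1/2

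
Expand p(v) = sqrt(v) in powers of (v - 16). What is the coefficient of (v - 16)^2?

-1/512

[(v - 16)^0] = 4;  [(v - 16)^1] = 1/8;  [(v - 16)^2] = -1/512.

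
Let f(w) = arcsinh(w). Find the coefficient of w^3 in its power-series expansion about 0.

c_3 = f′′′(0)/3! = -1/6.

-1/6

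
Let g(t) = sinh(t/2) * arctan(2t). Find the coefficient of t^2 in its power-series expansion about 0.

Expand each factor separately, then convolve coefficients.
So c_2 = g′′(0)/2! = 1.

1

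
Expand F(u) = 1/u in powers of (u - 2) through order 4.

F(2) = 1/2
F′(2) = -1/4
F′′(2) = 1/4
F′′′(2) = -3/8
F^(4)(2) = 3/4
Dividing each by k! gives the coefficients c_0, ..., c_4.

(u - 2)^4/32 - (u - 2)^3/16 + (u - 2)^2/8 - (u - 2)/4 + 1/2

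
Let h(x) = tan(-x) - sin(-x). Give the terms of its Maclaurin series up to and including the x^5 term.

Combine the two series term by term.
[x^0] = 0;  [x^1] = 0;  [x^2] = 0;  [x^3] = -1/2;  [x^4] = 0;  [x^5] = -1/8.

-x^5/8 - x^3/2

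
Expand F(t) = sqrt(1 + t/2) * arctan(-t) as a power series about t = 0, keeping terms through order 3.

Multiply the two series term by term and collect like powers.
F(0) = 0
F′(0) = -1
F′′(0) = -1/2
F′′′(0) = 35/16
Dividing each by k! gives the coefficients c_0, ..., c_3.

35*t^3/96 - t^2/4 - t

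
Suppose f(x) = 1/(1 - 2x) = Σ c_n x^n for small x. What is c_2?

c_2 = f′′(0)/2! = 4.

4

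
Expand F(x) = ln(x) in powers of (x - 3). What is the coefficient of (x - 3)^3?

Apply the Taylor formula c_k = f^(k)(a)/k!.

1/81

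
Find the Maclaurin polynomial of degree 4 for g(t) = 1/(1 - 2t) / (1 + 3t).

55*t^4 - 13*t^3 + 7*t^2 - t + 1

Expand each factor separately, then convolve coefficients.
g(0) = 1
g′(0) = -1
g′′(0) = 14
g′′′(0) = -78
g^(4)(0) = 1320
The Taylor polynomial is Σ g^(k)(0)/k! · t^k.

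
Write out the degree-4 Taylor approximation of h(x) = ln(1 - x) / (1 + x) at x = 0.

7*x^4/12 - 5*x^3/6 + x^2/2 - x

Take the Cauchy product of the two expansions.
[x^0] = 0;  [x^1] = -1;  [x^2] = 1/2;  [x^3] = -5/6;  [x^4] = 7/12.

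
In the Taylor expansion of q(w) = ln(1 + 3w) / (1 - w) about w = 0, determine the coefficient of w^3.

15/2

Expand each factor separately, then convolve coefficients.
q(0) = 0
q′(0) = 3
q′′(0) = -3
q′′′(0) = 45
So c_3 = q′′′(0)/3! = 15/2.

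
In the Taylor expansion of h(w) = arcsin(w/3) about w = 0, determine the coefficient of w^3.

1/162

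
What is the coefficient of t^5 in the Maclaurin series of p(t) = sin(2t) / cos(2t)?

Divide the numerator series by the denominator series (power-series long division).
p(0) = 0
p′(0) = 2
p′′(0) = 0
p′′′(0) = 16
p^(4)(0) = 0
p^(5)(0) = 512
So c_5 = p^(5)(0)/5! = 64/15.

64/15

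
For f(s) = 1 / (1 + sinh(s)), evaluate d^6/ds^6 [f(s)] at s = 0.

Expand as Σ (-1)^k u^k with u equal to the inner function's series.
From the series, [s^6] f = 77/45; multiply by 6! = 720 to get 1232.

1232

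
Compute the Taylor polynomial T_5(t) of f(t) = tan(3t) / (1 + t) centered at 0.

Expand each factor separately, then convolve coefficients.
f(0) = 0
f′(0) = 3
f′′(0) = -6
f′′′(0) = 72
f^(4)(0) = -288
f^(5)(0) = 5328
Dividing each by k! gives the coefficients c_0, ..., c_5.

222*t^5/5 - 12*t^4 + 12*t^3 - 3*t^2 + 3*t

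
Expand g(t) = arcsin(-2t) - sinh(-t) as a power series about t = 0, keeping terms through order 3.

Add the two expansions coefficient-wise.
g(0) = 0
g′(0) = -1
g′′(0) = 0
g′′′(0) = -7

-7*t^3/6 - t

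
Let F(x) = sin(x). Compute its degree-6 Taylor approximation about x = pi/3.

F(pi/3) = sqrt(3)/2
F′(pi/3) = 1/2
F′′(pi/3) = -sqrt(3)/2
F′′′(pi/3) = -1/2
F^(4)(pi/3) = sqrt(3)/2
F^(5)(pi/3) = 1/2
F^(6)(pi/3) = -sqrt(3)/2

-sqrt(3)*(x - pi/3)^6/1440 + (x - pi/3)^5/240 + sqrt(3)*(x - pi/3)^4/48 - (x - pi/3)^3/12 - sqrt(3)*(x - pi/3)^2/4 + (x - pi/3)/2 + sqrt(3)/2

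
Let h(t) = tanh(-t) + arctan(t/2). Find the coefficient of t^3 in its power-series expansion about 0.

7/24

Combine the two series term by term.
[t^0] = 0;  [t^1] = -1/2;  [t^2] = 0;  [t^3] = 7/24.
So c_3 = h′′′(0)/3! = 7/24.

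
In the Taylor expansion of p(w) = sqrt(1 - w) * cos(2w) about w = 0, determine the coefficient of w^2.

Write out both Maclaurin series and multiply, keeping only the needed powers.

-17/8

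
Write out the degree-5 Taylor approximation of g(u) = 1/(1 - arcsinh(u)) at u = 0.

23*u^5/40 + 2*u^4/3 + 5*u^3/6 + u^2 + u + 1

Plug the Maclaurin series of the inner function into that of the outer and collect terms.
g(0) = 1
g′(0) = 1
g′′(0) = 2
g′′′(0) = 5
g^(4)(0) = 16
g^(5)(0) = 69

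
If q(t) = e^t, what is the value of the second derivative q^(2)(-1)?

e^(-1)

The coefficient of (t + 1)^2 in the expansion is e^(-1)/2, so q′′(-1) = 2! * (e^(-1)/2) = e^(-1).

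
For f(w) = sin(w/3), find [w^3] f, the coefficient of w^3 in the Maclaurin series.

-1/162

f(0) = 0
f′(0) = 1/3
f′′(0) = 0
f′′′(0) = -1/27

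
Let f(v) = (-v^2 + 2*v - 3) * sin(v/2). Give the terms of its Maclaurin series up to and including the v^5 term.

Distribute the polynomial across the series and collect like powers.
f(0) = 0
f′(0) = -3/2
f′′(0) = 2
f′′′(0) = -21/8
f^(4)(0) = -1
f^(5)(0) = 77/32
The Taylor polynomial is Σ f^(k)(0)/k! · v^k.

77*v^5/3840 - v^4/24 - 7*v^3/16 + v^2 - 3*v/2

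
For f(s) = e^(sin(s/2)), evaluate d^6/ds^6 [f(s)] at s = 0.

-3/64

Compose series: expand the inner function first, then feed it into the outer expansion.
From the series, [s^6] f = -1/15360; multiply by 6! = 720 to get -3/64.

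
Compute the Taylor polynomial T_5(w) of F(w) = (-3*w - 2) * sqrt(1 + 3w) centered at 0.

Shift and add copies of the series according to the polynomial's terms.
[w^0] = -2;  [w^1] = -6;  [w^2] = -9/4;  [w^3] = 0;  [w^4] = 81/64;  [w^5] = -243/64.

-243*w^5/64 + 81*w^4/64 - 9*w^2/4 - 6*w - 2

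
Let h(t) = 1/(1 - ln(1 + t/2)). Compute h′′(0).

1/4

Compose series: expand the inner function first, then feed it into the outer expansion.
From the series, [t^2] h = 1/8; multiply by 2! = 2 to get 1/4.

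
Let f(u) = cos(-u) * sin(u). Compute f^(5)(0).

16

Take the Cauchy product of the two expansions.
The coefficient of u^5 in the expansion is 2/15, so f^(5)(0) = 5! * (2/15) = 16.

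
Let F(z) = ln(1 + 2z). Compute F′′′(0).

Differentiate repeatedly and evaluate at the center.
The coefficient of z^3 in the expansion is 8/3, so F′′′(0) = 3! * (8/3) = 16.

16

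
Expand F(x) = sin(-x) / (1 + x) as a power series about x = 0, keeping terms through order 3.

Multiply the two series term by term and collect like powers.
[x^0] = 0;  [x^1] = -1;  [x^2] = 1;  [x^3] = -5/6.

-5*x^3/6 + x^2 - x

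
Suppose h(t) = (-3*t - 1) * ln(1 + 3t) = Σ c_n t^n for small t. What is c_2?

-9/2

Multiply each power in the prefactor through the base expansion.
[t^0] = 0;  [t^1] = -3;  [t^2] = -9/2.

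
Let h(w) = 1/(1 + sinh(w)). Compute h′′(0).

2

Substitute the inner expansion into the outer series and collect powers.
The coefficient of w^2 in the expansion is 1, so h′′(0) = 2! * (1) = 2.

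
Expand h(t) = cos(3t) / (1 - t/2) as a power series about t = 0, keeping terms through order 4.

Write out both Maclaurin series and multiply, keeping only the needed powers.
h(0) = 1
h′(0) = 1/2
h′′(0) = -17/2
h′′′(0) = -51/4
h^(4)(0) = 111/2
Dividing each by k! gives the coefficients c_0, ..., c_4.

37*t^4/16 - 17*t^3/8 - 17*t^2/4 + t/2 + 1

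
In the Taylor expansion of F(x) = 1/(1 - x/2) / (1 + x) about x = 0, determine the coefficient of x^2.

Take the Cauchy product of the two expansions.

3/4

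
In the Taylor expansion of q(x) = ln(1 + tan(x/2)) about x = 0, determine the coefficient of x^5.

1/48

Compose series: expand the inner function first, then feed it into the outer expansion.
q(0) = 0
q′(0) = 1/2
q′′(0) = -1/4
q′′′(0) = 1/2
q^(4)(0) = -7/8
q^(5)(0) = 5/2
Dividing each by k! gives the coefficients c_0, ..., c_5.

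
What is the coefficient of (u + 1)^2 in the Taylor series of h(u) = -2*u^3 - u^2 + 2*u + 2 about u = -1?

Use the known series and substitute for the argument.
[(u + 1)^0] = 1;  [(u + 1)^1] = -2;  [(u + 1)^2] = 5.

5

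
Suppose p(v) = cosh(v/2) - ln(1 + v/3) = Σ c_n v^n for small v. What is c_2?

Expand each term separately and add.
p(0) = 1
p′(0) = -1/3
p′′(0) = 13/36
So c_2 = p′′(0)/2! = 13/72.

13/72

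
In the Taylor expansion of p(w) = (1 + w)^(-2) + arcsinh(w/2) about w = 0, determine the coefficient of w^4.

Combine the two series term by term.
p(0) = 1
p′(0) = -3/2
p′′(0) = 6
p′′′(0) = -193/8
p^(4)(0) = 120

5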